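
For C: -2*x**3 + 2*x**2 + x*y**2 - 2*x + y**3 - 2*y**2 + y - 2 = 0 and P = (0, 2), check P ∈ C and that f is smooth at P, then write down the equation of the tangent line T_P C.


Tangent line at P: 2*x + 5*y - 10 = 0.

Step 1: f(0, 2) = 0, so P lies on C.
Step 2: partial derivatives
  f_x(x, y) = -6*x**2 + 4*x + y**2 - 2, f_y(x, y) = 2*x*y + 3*y**2 - 4*y + 1.
  f_x(P) = 2, f_y(P) = 5 (gradient nonzero, so P is smooth).
Step 3: tangent line at P: 2·(x − 0) + 5·(y − 2) = 0.
Expanding: 2*x + 5*y - 10 = 0.


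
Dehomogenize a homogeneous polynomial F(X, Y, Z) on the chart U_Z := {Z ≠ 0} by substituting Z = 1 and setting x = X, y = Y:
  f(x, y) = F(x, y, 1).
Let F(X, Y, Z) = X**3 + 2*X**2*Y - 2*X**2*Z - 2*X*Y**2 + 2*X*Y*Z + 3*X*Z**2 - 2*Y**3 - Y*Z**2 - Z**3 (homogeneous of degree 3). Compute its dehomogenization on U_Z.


f(x, y) = x**3 + 2*x**2*y - 2*x**2 - 2*x*y**2 + 2*x*y + 3*x - 2*y**3 - y - 1

On U_Z we set Z = 1. Each monomial c·X^i·Y^j·Z^k in F becomes c·x^i·y^j·1^k = c·x^i·y^j.
Substituting Z = 1: F(X, Y, 1) = x**3 + 2*x**2*y - 2*x**2 - 2*x*y**2 + 2*x*y + 3*x - 2*y**3 - y - 1.
Note: deg(f) ≤ deg(F) = 3; strict inequality happens when F is divisible by Z (lost terms).


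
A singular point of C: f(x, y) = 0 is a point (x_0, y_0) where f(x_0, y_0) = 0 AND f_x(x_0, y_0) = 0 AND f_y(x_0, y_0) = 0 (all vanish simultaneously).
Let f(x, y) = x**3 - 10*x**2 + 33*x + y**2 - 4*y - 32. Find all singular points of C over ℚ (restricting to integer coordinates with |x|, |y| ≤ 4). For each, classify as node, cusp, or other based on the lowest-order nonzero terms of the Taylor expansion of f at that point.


Singular points: {(3, 2)}; classification: node.

Compute partial derivatives:
  f_x = 3*x**2 - 20*x + 33.
  f_y = 2*y - 4.
Scan x_0 ∈ {−4, ..., 4}. For each x_0, f_y(x_0, y) is a polynomial in y; find its integer roots y ∈ {−4, ..., 4}, then test f_x and f at those candidates.
  x = -4: f_y(-4, y) = 2*y - 4; vanishes at y ∈ {2}. (-4, 2): f_x = 161 ≠ 0.
  x = -3: f_y(-3, y) = 2*y - 4; vanishes at y ∈ {2}. (-3, 2): f_x = 120 ≠ 0.
  x = -2: f_y(-2, y) = 2*y - 4; vanishes at y ∈ {2}. (-2, 2): f_x = 85 ≠ 0.
  x = -1: f_y(-1, y) = 2*y - 4; vanishes at y ∈ {2}. (-1, 2): f_x = 56 ≠ 0.
  x = 0: f_y(0, y) = 2*y - 4; vanishes at y ∈ {2}. (0, 2): f_x = 33 ≠ 0.
  x = 1: f_y(1, y) = 2*y - 4; vanishes at y ∈ {2}. (1, 2): f_x = 16 ≠ 0.
  x = 2: f_y(2, y) = 2*y - 4; vanishes at y ∈ {2}. (2, 2): f_x = 5 ≠ 0.
  x = 3: f_y(3, y) = 2*y - 4; vanishes at y ∈ {2}. (3, 2): f_x = 0, f = 0 — SINGULAR.
  x = 4: f_y(4, y) = 2*y - 4; vanishes at y ∈ {2}. (4, 2): f_x = 1 ≠ 0.
Only singular point on the grid: (3, 2).
Classify: substitute x = 3 + u, y = 2 + v and expand: f = u**3 - u**2 + v**2.
No constant or linear terms (consistent with a singular point). Quadratic part: -u**2 + v**2. Cubic part: u**3.
The quadratic part v**2 - u**2 = (v − u)(v + u) splits into two distinct linear factors, so there are two distinct tangent lines y − 2 = ±(x − 3) — this is a node (ordinary double point).
Classification: node.


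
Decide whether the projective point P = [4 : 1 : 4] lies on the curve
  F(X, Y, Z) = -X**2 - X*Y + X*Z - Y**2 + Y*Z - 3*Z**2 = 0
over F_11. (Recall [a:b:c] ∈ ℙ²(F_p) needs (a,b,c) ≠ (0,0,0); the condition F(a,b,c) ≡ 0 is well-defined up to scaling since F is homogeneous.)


F(4,1,4) ≡ 6 (mod 11); P is NOT on the curve.

Evaluate F(4, 1, 4) term-by-term (mod 11).
  -X**2 ↦ -1·16·1·1 = -16
  -X*Y ↦ -1·4·1·1 = -4
  X*Z ↦ 1·4·1·4 = 16
  -Y**2 ↦ -1·1·1·1 = -1
  Y*Z ↦ 1·1·1·4 = 4
  -3*Z**2 ↦ -3·1·1·16 = -48
Sum: F(4, 1, 4) = (-16) + (-4) + (16) + (-1) + (4) + (-48) = -49.
Reducing mod 11: -49 ≡ 6 (mod 11).
Since F(a, b, c) ≡ 6 ≠ 0 (mod 11), P does NOT lie on the curve.


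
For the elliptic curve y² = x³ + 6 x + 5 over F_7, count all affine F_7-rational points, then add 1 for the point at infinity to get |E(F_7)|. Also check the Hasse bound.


Affine points = {(2, 2), (2, 5), (3, 1), (3, 6), (4, 3), (4, 4)}; affine count = 6; |E(F_7)| = 7.

Discriminant check: Δ ∝ 4a³ + 27b² = 4·6³ + 27·5² = 4·216 + 27·25 ≡ 6 (mod 7). Nonzero ⇒ E is nonsingular.
For each x ∈ F_7, compute rhs = x³ + 6·x + 5 mod 7, then count y ∈ F_7 with y² ≡ rhs.
  x = 0: rhs = 5, matching y values: none (0 points).
  x = 1: rhs = 5, matching y values: none (0 points).
  x = 2: rhs = 4, matching y values: 2, 5 (2 points).
  x = 3: rhs = 1, matching y values: 1, 6 (2 points).
  x = 4: rhs = 2, matching y values: 3, 4 (2 points).
  x = 5: rhs = 6, matching y values: none (0 points).
  x = 6: rhs = 5, matching y values: none (0 points).
Total affine count: 6.
Full point count |E(F_7)| = 6 + 1 = 7.
Hasse bound: |7 − (7+1)| = |-1| = 1 ≤ 2√7 ≈ 5.2915 ✓.


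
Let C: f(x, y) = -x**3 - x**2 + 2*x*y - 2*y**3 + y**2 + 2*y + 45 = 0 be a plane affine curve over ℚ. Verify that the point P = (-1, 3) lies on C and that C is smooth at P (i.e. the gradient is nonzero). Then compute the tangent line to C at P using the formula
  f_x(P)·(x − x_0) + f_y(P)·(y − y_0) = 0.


Tangent line at P: 5*x - 48*y + 149 = 0.

Step 1: f(-1, 3) = 0, so P lies on C.
Step 2: partial derivatives
  f_x(x, y) = -3*x**2 - 2*x + 2*y, f_y(x, y) = 2*x - 6*y**2 + 2*y + 2.
  f_x(P) = 5, f_y(P) = -48 (gradient nonzero, so P is smooth).
Step 3: tangent line at P: 5·(x − -1) + -48·(y − 3) = 0.
Expanding: 5*x - 48*y + 149 = 0.


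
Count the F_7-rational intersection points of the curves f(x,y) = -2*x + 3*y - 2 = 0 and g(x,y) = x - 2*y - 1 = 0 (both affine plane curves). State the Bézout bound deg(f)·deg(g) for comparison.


Common zeros: {(0, 3)}; count = 1; Bézout bound = 1.

deg(f) = 1, deg(g) = 1, so Bézout bound = 1.
Scan x ∈ F_7. For each x, list the y ∈ F_7 with f(x, y) ≡ 0 and those with g(x, y) ≡ 0 (mod 7); the common zeros in that column are the intersection.
  x = 0: f ≡ 0 at y ∈ {3}; g ≡ 0 at y ∈ {3}; common: {3}.
  x = 1: f ≡ 0 at y ∈ {6}; g ≡ 0 at y ∈ {0}; common: ∅.
  x = 2: f ≡ 0 at y ∈ {2}; g ≡ 0 at y ∈ {4}; common: ∅.
  x = 3: f ≡ 0 at y ∈ {5}; g ≡ 0 at y ∈ {1}; common: ∅.
  x = 4: f ≡ 0 at y ∈ {1}; g ≡ 0 at y ∈ {5}; common: ∅.
  x = 5: f ≡ 0 at y ∈ {4}; g ≡ 0 at y ∈ {2}; common: ∅.
  x = 6: f ≡ 0 at y ∈ {0}; g ≡ 0 at y ∈ {6}; common: ∅.
Collecting: common zeros = {(0, 3)}, so the count is 1.
Comparison with the Bézout bound: 1 ≤ 1 = deg(f)·deg(g), as expected for curves with no common component (the bound is attained).


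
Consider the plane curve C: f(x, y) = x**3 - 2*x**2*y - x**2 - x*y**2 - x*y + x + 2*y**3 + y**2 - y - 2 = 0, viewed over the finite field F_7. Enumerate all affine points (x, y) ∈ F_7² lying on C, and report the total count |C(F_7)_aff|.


Affine F_7-points: {(0, 1), (1, 2), (6, 4)}; count = 3.

For each of the 49 pairs (x, y) ∈ F_7², evaluate f(x, y) mod 7. Record the zeros.
  x = 0: [0↦5, 1↦0, 2↦2, 3↦2, 4↦5, 5↦2, 6↦5]  zeros at y ∈ {1}
  x = 1: [0↦6, 1↦4, 2↦0, 3↦6, 4↦6, 5↦5, 6↦1]  zeros at y ∈ {2}
  x = 2: [0↦4, 1↦1, 2↦1, 3↦2, 4↦2, 5↦6, 6↦5]  zeros at y ∈ ∅
  x = 3: [0↦5, 1↦4, 2↦4, 3↦3, 4↦6, 5↦4, 6↦2]  zeros at y ∈ ∅
  x = 4: [0↦1, 1↦5, 2↦1, 3↦1, 4↦3, 5↦5, 6↦5]  zeros at y ∈ ∅
  x = 5: [0↦5, 1↦3, 2↦5, 3↦2, 4↦6, 5↦1, 6↦6]  zeros at y ∈ ∅
  x = 6: [0↦2, 1↦4, 2↦1, 3↦5, 4↦0, 5↦5, 6↦4]  zeros at y ∈ {4}
Collecting zeros: affine points = {(0, 1), (1, 2), (6, 4)}.
Total count |C(F_7)_aff| = 3.


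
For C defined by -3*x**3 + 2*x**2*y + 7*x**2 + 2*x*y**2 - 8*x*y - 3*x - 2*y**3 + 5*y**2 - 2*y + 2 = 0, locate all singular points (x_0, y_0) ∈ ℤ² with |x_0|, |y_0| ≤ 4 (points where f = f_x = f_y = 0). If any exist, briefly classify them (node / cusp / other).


Singular points: {(1, 1)}; classification: cusp.

Compute partial derivatives:
  f_x = -9*x**2 + 4*x*y + 14*x + 2*y**2 - 8*y - 3.
  f_y = 2*x**2 + 4*x*y - 8*x - 6*y**2 + 10*y - 2.
Scan x_0 ∈ {−4, ..., 4}. For each x_0, f_y(x_0, y) is a polynomial in y; find its integer roots y ∈ {−4, ..., 4}, then test f_x and f at those candidates.
  x = -4: f_y(-4, y) = -6*y**2 - 6*y + 62; no integer root y with |y| ≤ 4.
  x = -3: f_y(-3, y) = -6*y**2 - 2*y + 40; no integer root y with |y| ≤ 4.
  x = -2: f_y(-2, y) = -6*y**2 + 2*y + 22; no integer root y with |y| ≤ 4.
  x = -1: f_y(-1, y) = -6*y**2 + 6*y + 8; no integer root y with |y| ≤ 4.
  x = 0: f_y(0, y) = -6*y**2 + 10*y - 2; no integer root y with |y| ≤ 4.
  x = 1: f_y(1, y) = -6*y**2 + 14*y - 8; vanishes at y ∈ {1}. (1, 1): f_x = 0, f = 0 — SINGULAR.
  x = 2: f_y(2, y) = -6*y**2 + 18*y - 10; no integer root y with |y| ≤ 4.
  x = 3: f_y(3, y) = -6*y**2 + 22*y - 8; no integer root y with |y| ≤ 4.
  x = 4: f_y(4, y) = -6*y**2 + 26*y - 2; no integer root y with |y| ≤ 4.
Only singular point on the grid: (1, 1).
Classify: substitute x = 1 + u, y = 1 + v and expand: f = -3*u**3 + 2*u**2*v + 2*u*v**2 - 2*v**3 + v**2.
No constant or linear terms (consistent with a singular point). Quadratic part: v**2. Cubic part: -3*u**3 + 2*u**2*v + 2*u*v**2 - 2*v**3.
The quadratic part v**2 is a perfect square, so there is a single (double) tangent line v = 0, i.e. y = 1. Restricting the cubic part to that line (v = 0) leaves -3*u**3 ≠ 0, so f is not divisible by v and the branch is v² ≈ 3*u**3 to lowest order — this is a cusp.
Classification: cusp.


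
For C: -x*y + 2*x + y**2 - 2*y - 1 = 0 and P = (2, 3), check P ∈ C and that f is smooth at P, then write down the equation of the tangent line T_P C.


Tangent line at P: -x + 2*y - 4 = 0.

Step 1: f(2, 3) = 0, so P lies on C.
Step 2: partial derivatives
  f_x(x, y) = 2 - y, f_y(x, y) = -x + 2*y - 2.
  f_x(P) = -1, f_y(P) = 2 (gradient nonzero, so P is smooth).
Step 3: tangent line at P: -1·(x − 2) + 2·(y − 3) = 0.
Expanding: -x + 2*y - 4 = 0.


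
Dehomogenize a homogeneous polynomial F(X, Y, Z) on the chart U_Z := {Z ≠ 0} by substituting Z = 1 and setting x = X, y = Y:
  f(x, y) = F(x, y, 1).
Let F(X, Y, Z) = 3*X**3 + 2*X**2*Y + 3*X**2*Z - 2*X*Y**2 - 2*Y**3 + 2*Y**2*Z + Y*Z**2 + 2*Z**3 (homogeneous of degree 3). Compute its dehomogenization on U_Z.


f(x, y) = 3*x**3 + 2*x**2*y + 3*x**2 - 2*x*y**2 - 2*y**3 + 2*y**2 + y + 2

On U_Z we set Z = 1. Each monomial c·X^i·Y^j·Z^k in F becomes c·x^i·y^j·1^k = c·x^i·y^j.
Substituting Z = 1: F(X, Y, 1) = 3*x**3 + 2*x**2*y + 3*x**2 - 2*x*y**2 - 2*y**3 + 2*y**2 + y + 2.
Note: deg(f) ≤ deg(F) = 3; strict inequality happens when F is divisible by Z (lost terms).


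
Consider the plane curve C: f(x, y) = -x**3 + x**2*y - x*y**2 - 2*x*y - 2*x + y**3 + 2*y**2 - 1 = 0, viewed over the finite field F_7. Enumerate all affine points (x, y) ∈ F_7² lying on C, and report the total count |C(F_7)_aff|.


Affine F_7-points: {(0, 6), (2, 3), (2, 5), (2, 6), (3, 3), (4, 5), (4, 6), (5, 3), (6, 2), (6, 4), (6, 5)}; count = 11.

For each of the 49 pairs (x, y) ∈ F_7², evaluate f(x, y) mod 7. Record the zeros.
  x = 0: [0↦6, 1↦2, 2↦1, 3↦2, 4↦4, 5↦6, 6↦0]  zeros at y ∈ {6}
  x = 1: [0↦3, 1↦4, 2↦6, 3↦1, 4↦2, 5↦1, 6↦4]  zeros at y ∈ ∅
  x = 2: [0↦1, 1↦2, 2↦2, 3↦0, 4↦2, 5↦0, 6↦0]  zeros at y ∈ {3, 5, 6}
  x = 3: [0↦1, 1↦4, 2↦4, 3↦0, 4↦5, 5↦4, 6↦3]  zeros at y ∈ {3}
  x = 4: [0↦4, 1↦4, 2↦6, 3↦2, 4↦5, 5↦0, 6↦0]  zeros at y ∈ {5, 6}
  x = 5: [0↦4, 1↦3, 2↦2, 3↦0, 4↦3, 5↦3, 6↦6]  zeros at y ∈ {3}
  x = 6: [0↦2, 1↦2, 2↦0, 3↦2, 4↦0, 5↦0, 6↦1]  zeros at y ∈ {2, 4, 5}
Collecting zeros: affine points = {(0, 6), (2, 3), (2, 5), (2, 6), (3, 3), (4, 5), (4, 6), (5, 3), (6, 2), (6, 4), (6, 5)}.
Total count |C(F_7)_aff| = 11.


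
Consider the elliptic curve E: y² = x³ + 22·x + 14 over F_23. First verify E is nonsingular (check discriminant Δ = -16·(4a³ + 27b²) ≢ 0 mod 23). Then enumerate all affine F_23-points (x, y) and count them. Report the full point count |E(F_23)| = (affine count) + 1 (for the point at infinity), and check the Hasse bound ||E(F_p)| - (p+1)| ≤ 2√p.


Affine points = {(8, 9), (8, 14), (11, 0), (13, 6), (13, 17), (15, 4), (15, 19), (16, 0), (18, 3), (18, 20), (19, 0), (20, 6), (20, 17), (21, 10), (21, 13)}; affine count = 15; |E(F_23)| = 16.

Discriminant check: Δ ∝ 4a³ + 27b² = 4·22³ + 27·14² = 4·10648 + 27·196 ≡ 21 (mod 23). Nonzero ⇒ E is nonsingular.
For each x ∈ F_23, compute rhs = x³ + 22·x + 14 mod 23, then count y ∈ F_23 with y² ≡ rhs.
  x = 0: rhs = 14, matching y values: none (0 points).
  x = 1: rhs = 14, matching y values: none (0 points).
  x = 2: rhs = 20, matching y values: none (0 points).
  x = 3: rhs = 15, matching y values: none (0 points).
  x = 4: rhs = 5, matching y values: none (0 points).
  x = 5: rhs = 19, matching y values: none (0 points).
  x = 6: rhs = 17, matching y values: none (0 points).
  x = 7: rhs = 5, matching y values: none (0 points).
  x = 8: rhs = 12, matching y values: 9, 14 (2 points).
  x = 9: rhs = 21, matching y values: none (0 points).
  x = 10: rhs = 15, matching y values: none (0 points).
  x = 11: rhs = 0, matching y values: 0 (1 points).
  x = 12: rhs = 5, matching y values: none (0 points).
  x = 13: rhs = 13, matching y values: 6, 17 (2 points).
  x = 14: rhs = 7, matching y values: none (0 points).
  x = 15: rhs = 16, matching y values: 4, 19 (2 points).
  x = 16: rhs = 0, matching y values: 0 (1 points).
  x = 17: rhs = 11, matching y values: none (0 points).
  x = 18: rhs = 9, matching y values: 3, 20 (2 points).
  x = 19: rhs = 0, matching y values: 0 (1 points).
  x = 20: rhs = 13, matching y values: 6, 17 (2 points).
  x = 21: rhs = 8, matching y values: 10, 13 (2 points).
  x = 22: rhs = 14, matching y values: none (0 points).
Total affine count: 15.
Full point count |E(F_23)| = 15 + 1 = 16.
Hasse bound: |16 − (23+1)| = |-8| = 8 ≤ 2√23 ≈ 9.5917 ✓.


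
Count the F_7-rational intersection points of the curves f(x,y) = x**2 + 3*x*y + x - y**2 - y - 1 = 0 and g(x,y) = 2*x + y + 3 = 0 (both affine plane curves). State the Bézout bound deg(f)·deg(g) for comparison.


Common zeros: {(0, 4), (5, 1)}; count = 2; Bézout bound = 2.

deg(f) = 2, deg(g) = 1, so Bézout bound = 2.
Scan x ∈ F_7. For each x, list the y ∈ F_7 with f(x, y) ≡ 0 and those with g(x, y) ≡ 0 (mod 7); the common zeros in that column are the intersection.
  x = 0: f ≡ 0 at y ∈ {2, 4}; g ≡ 0 at y ∈ {4}; common: {4}.
  x = 1: f ≡ 0 at y ∈ {4, 5}; g ≡ 0 at y ∈ {2}; common: ∅.
  x = 2: f ≡ 0 at y ∈ ∅; g ≡ 0 at y ∈ {0}; common: ∅.
  x = 3: f ≡ 0 at y ∈ ∅; g ≡ 0 at y ∈ {5}; common: ∅.
  x = 4: f ≡ 0 at y ∈ {5, 6}; g ≡ 0 at y ∈ {3}; common: ∅.
  x = 5: f ≡ 0 at y ∈ {1, 6}; g ≡ 0 at y ∈ {1}; common: {1}.
  x = 6: f ≡ 0 at y ∈ ∅; g ≡ 0 at y ∈ {6}; common: ∅.
Collecting: common zeros = {(0, 4), (5, 1)}, so the count is 2.
Comparison with the Bézout bound: 2 ≤ 2 = deg(f)·deg(g), as expected for curves with no common component (the bound is attained).


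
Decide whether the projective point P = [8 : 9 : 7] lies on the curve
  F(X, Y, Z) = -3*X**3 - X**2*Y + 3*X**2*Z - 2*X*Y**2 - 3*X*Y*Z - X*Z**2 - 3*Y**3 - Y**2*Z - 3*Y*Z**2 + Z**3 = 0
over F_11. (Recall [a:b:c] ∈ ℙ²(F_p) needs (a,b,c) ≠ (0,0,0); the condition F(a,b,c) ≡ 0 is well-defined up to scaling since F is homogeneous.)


F(8,9,7) ≡ 9 (mod 11); P is NOT on the curve.

Evaluate F(8, 9, 7) term-by-term (mod 11).
  -3*X**3 ↦ -3·512·1·1 = -1536
  -X**2*Y ↦ -1·64·9·1 = -576
  3*X**2*Z ↦ 3·64·1·7 = 1344
  -2*X*Y**2 ↦ -2·8·81·1 = -1296
  -3*X*Y*Z ↦ -3·8·9·7 = -1512
  -X*Z**2 ↦ -1·8·1·49 = -392
  -3*Y**3 ↦ -3·1·729·1 = -2187
  -Y**2*Z ↦ -1·1·81·7 = -567
  -3*Y*Z**2 ↦ -3·1·9·49 = -1323
  Z**3 ↦ 1·1·1·343 = 343
Sum: F(8, 9, 7) = (-1536) + (-576) + (1344) + (-1296) + (-1512) + (-392) + (-2187) + (-567) + (-1323) + (343) = -7702.
Reducing mod 11: -7702 ≡ 9 (mod 11).
Since F(a, b, c) ≡ 9 ≠ 0 (mod 11), P does NOT lie on the curve.


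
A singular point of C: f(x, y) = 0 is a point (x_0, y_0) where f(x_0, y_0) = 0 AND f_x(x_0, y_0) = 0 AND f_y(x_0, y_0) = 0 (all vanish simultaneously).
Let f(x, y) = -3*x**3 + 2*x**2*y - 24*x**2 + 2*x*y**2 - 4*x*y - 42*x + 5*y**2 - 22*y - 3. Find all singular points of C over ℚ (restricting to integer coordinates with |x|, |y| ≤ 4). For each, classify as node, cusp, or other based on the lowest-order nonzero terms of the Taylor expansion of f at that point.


Singular points: {(-2, 3)}; classification: cusp.

Compute partial derivatives:
  f_x = -9*x**2 + 4*x*y - 48*x + 2*y**2 - 4*y - 42.
  f_y = 2*x**2 + 4*x*y - 4*x + 10*y - 22.
Scan x_0 ∈ {−4, ..., 4}. For each x_0, f_y(x_0, y) is a polynomial in y; find its integer roots y ∈ {−4, ..., 4}, then test f_x and f at those candidates.
  x = -4: f_y(-4, y) = 26 - 6*y; no integer root y with |y| ≤ 4.
  x = -3: f_y(-3, y) = 8 - 2*y; vanishes at y ∈ {4}. (-3, 4): f_x = -11 ≠ 0.
  x = -2: f_y(-2, y) = 2*y - 6; vanishes at y ∈ {3}. (-2, 3): f_x = 0, f = 0 — SINGULAR.
  x = -1: f_y(-1, y) = 6*y - 16; no integer root y with |y| ≤ 4.
  x = 0: f_y(0, y) = 10*y - 22; no integer root y with |y| ≤ 4.
  x = 1: f_y(1, y) = 14*y - 24; no integer root y with |y| ≤ 4.
  x = 2: f_y(2, y) = 18*y - 22; no integer root y with |y| ≤ 4.
  x = 3: f_y(3, y) = 22*y - 16; no integer root y with |y| ≤ 4.
  x = 4: f_y(4, y) = 26*y - 6; no integer root y with |y| ≤ 4.
Only singular point on the grid: (-2, 3).
Classify: substitute x = -2 + u, y = 3 + v and expand: f = -3*u**3 + 2*u**2*v + 2*u*v**2 + v**2.
No constant or linear terms (consistent with a singular point). Quadratic part: v**2. Cubic part: -3*u**3 + 2*u**2*v + 2*u*v**2.
The quadratic part v**2 is a perfect square, so there is a single (double) tangent line v = 0, i.e. y = 3. Restricting the cubic part to that line (v = 0) leaves -3*u**3 ≠ 0, so f is not divisible by v and the branch is v² ≈ 3*u**3 to lowest order — this is a cusp.
Classification: cusp.


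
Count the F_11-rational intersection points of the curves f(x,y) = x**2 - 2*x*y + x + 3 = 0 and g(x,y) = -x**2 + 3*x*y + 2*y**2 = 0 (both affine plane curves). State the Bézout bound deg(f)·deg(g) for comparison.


Common zeros: ∅; count = 0; Bézout bound = 4.

deg(f) = 2, deg(g) = 2, so Bézout bound = 4.
Scan x ∈ F_11. For each x, list the y ∈ F_11 with f(x, y) ≡ 0 and those with g(x, y) ≡ 0 (mod 11); the common zeros in that column are the intersection.
  x = 0: f ≡ 0 at y ∈ ∅; g ≡ 0 at y ∈ {0}; common: ∅.
  x = 1: f ≡ 0 at y ∈ {8}; g ≡ 0 at y ∈ ∅; common: ∅.
  x = 2: f ≡ 0 at y ∈ {5}; g ≡ 0 at y ∈ ∅; common: ∅.
  x = 3: f ≡ 0 at y ∈ {8}; g ≡ 0 at y ∈ ∅; common: ∅.
  x = 4: f ≡ 0 at y ∈ {7}; g ≡ 0 at y ∈ ∅; common: ∅.
  x = 5: f ≡ 0 at y ∈ {0}; g ≡ 0 at y ∈ ∅; common: ∅.
  x = 6: f ≡ 0 at y ∈ {1}; g ≡ 0 at y ∈ ∅; common: ∅.
  x = 7: f ≡ 0 at y ∈ {5}; g ≡ 0 at y ∈ ∅; common: ∅.
  x = 8: f ≡ 0 at y ∈ {4}; g ≡ 0 at y ∈ ∅; common: ∅.
  x = 9: f ≡ 0 at y ∈ {7}; g ≡ 0 at y ∈ ∅; common: ∅.
  x = 10: f ≡ 0 at y ∈ {4}; g ≡ 0 at y ∈ ∅; common: ∅.
Collecting: common zeros = ∅, so the count is 0.
Comparison with the Bézout bound: 0 ≤ 4 = deg(f)·deg(g), as expected for curves with no common component (the affine F_11-count falls short of the bound because intersections may lie at infinity, over extension fields, or carry multiplicity).


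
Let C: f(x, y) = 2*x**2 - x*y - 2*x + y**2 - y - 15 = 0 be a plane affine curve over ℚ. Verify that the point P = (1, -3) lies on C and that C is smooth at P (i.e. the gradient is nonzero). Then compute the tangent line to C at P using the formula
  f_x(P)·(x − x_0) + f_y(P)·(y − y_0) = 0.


Tangent line at P: 5*x - 8*y - 29 = 0.

Step 1: f(1, -3) = 0, so P lies on C.
Step 2: partial derivatives
  f_x(x, y) = 4*x - y - 2, f_y(x, y) = -x + 2*y - 1.
  f_x(P) = 5, f_y(P) = -8 (gradient nonzero, so P is smooth).
Step 3: tangent line at P: 5·(x − 1) + -8·(y − -3) = 0.
Expanding: 5*x - 8*y - 29 = 0.


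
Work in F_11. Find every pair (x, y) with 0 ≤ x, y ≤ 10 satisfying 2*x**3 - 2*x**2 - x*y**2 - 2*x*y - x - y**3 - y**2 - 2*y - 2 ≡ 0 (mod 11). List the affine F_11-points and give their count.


Affine F_11-points: {(0, 3), (0, 8), (0, 10), (1, 5), (1, 10), (2, 4), (2, 7), (2, 8), (5, 7), (6, 0), (6, 1), (6, 3), (8, 1), (9, 1), (10, 8)}; count = 15.

For each of the 121 pairs (x, y) ∈ F_11², evaluate f(x, y) mod 11. Record the zeros.
  x = 0: [0↦9, 1↦5, 2↦4, 3↦0, 4↦9, 5↦3, 6↦9, 7↦10, 8↦0, 9↦6, 10↦0]  zeros at y ∈ {3, 8, 10}
  x = 1: [0↦8, 1↦1, 2↦6, 3↦6, 4↦6, 5↦0, 6↦4, 7↦1, 8↦7, 9↦5, 10↦0]  zeros at y ∈ {5, 10}
  x = 2: [0↦4, 1↦5, 2↦5, 3↦9, 4↦0, 5↦5, 6↦7, 7↦0, 8↦0, 9↦1, 10↦8]  zeros at y ∈ {4, 7, 8}
  x = 3: [0↦9, 1↦7, 2↦2, 3↦10, 4↦3, 5↦8, 6↦8, 7↦8, 8↦2, 9↦6, 10↦3]  zeros at y ∈ ∅
  x = 4: [0↦2, 1↦8, 2↦9, 3↦10, 4↦5, 5↦10, 6↦8, 7↦4, 8↦3, 9↦10, 10↦8]  zeros at y ∈ ∅
  x = 5: [0↦6, 1↦9, 2↦5, 3↦10, 4↦7, 5↦1, 6↦8, 7↦0, 8↦4, 9↦3, 10↦2]  zeros at y ∈ {7}
  x = 6: [0↦0, 1↦0, 2↦2, 3↦0, 4↦10, 5↦4, 6↦9, 7↦8, 8↦6, 9↦8, 10↦8]  zeros at y ∈ {0, 1, 3}
  x = 7: [0↦7, 1↦4, 2↦1, 3↦3, 4↦4, 5↦9, 6↦1, 7↦7, 8↦10, 9↦4, 10↦5]  zeros at y ∈ ∅
  x = 8: [0↦6, 1↦0, 2↦3, 3↦9, 4↦1, 5↦6, 6↦7, 7↦9, 8↦6, 9↦3, 10↦5]  zeros at y ∈ {1}
  x = 9: [0↦9, 1↦0, 2↦9, 3↦8, 4↦2, 5↦7, 6↦6, 7↦4, 8↦6, 9↦6, 10↦9]  zeros at y ∈ {1}
  x = 10: [0↦6, 1↦5, 2↦9, 3↦1, 4↦8, 5↦2, 6↦10, 7↦4, 8↦0, 9↦3, 10↦7]  zeros at y ∈ {8}
Collecting zeros: affine points = {(0, 3), (0, 8), (0, 10), (1, 5), (1, 10), (2, 4), (2, 7), (2, 8), (5, 7), (6, 0), (6, 1), (6, 3), (8, 1), (9, 1), (10, 8)}.
Total count |C(F_11)_aff| = 15.


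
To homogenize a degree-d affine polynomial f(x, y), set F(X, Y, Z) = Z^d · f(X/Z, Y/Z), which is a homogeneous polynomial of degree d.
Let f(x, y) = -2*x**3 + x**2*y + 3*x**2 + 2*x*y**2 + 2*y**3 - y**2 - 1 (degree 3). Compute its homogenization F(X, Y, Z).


F(X, Y, Z) = -2*X**3 + X**2*Y + 3*X**2*Z + 2*X*Y**2 + 2*Y**3 - Y**2*Z - Z**3

deg(f) = 3.
Substitute x = X/Z, y = Y/Z into f, then multiply by Z^3.
  monomial -2·x^3·y^0 ↦ -2·X^3·Y^0·Z^0.
  monomial 1·x^2·y^1 ↦ 1·X^2·Y^1·Z^0.
  monomial 3·x^2·y^0 ↦ 3·X^2·Y^0·Z^1.
  monomial 2·x^1·y^2 ↦ 2·X^1·Y^2·Z^0.
  monomial 2·x^0·y^3 ↦ 2·X^0·Y^3·Z^0.
  monomial -1·x^0·y^2 ↦ -1·X^0·Y^2·Z^1.
  monomial -1·x^0·y^0 ↦ -1·X^0·Y^0·Z^3.
Collecting: F(X, Y, Z) = -2*X**3 + X**2*Y + 3*X**2*Z + 2*X*Y**2 + 2*Y**3 - Y**2*Z - Z**3.


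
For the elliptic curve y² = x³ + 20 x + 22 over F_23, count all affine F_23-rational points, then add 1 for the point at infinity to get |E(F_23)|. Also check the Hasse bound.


Affine points = {(2, 1), (2, 22), (6, 6), (6, 17), (8, 2), (8, 21), (10, 7), (10, 16), (11, 3), (11, 20), (12, 9), (12, 14), (13, 8), (13, 15), (17, 10), (17, 13), (18, 2), (18, 21), (19, 4), (19, 19), (20, 2), (20, 21), (22, 1), (22, 22)}; affine count = 24; |E(F_23)| = 25.

Discriminant check: Δ ∝ 4a³ + 27b² = 4·20³ + 27·22² = 4·8000 + 27·484 ≡ 11 (mod 23). Nonzero ⇒ E is nonsingular.
For each x ∈ F_23, compute rhs = x³ + 20·x + 22 mod 23, then count y ∈ F_23 with y² ≡ rhs.
  x = 0: rhs = 22, matching y values: none (0 points).
  x = 1: rhs = 20, matching y values: none (0 points).
  x = 2: rhs = 1, matching y values: 1, 22 (2 points).
  x = 3: rhs = 17, matching y values: none (0 points).
  x = 4: rhs = 5, matching y values: none (0 points).
  x = 5: rhs = 17, matching y values: none (0 points).
  x = 6: rhs = 13, matching y values: 6, 17 (2 points).
  x = 7: rhs = 22, matching y values: none (0 points).
  x = 8: rhs = 4, matching y values: 2, 21 (2 points).
  x = 9: rhs = 11, matching y values: none (0 points).
  x = 10: rhs = 3, matching y values: 7, 16 (2 points).
  x = 11: rhs = 9, matching y values: 3, 20 (2 points).
  x = 12: rhs = 12, matching y values: 9, 14 (2 points).
  x = 13: rhs = 18, matching y values: 8, 15 (2 points).
  x = 14: rhs = 10, matching y values: none (0 points).
  x = 15: rhs = 17, matching y values: none (0 points).
  x = 16: rhs = 22, matching y values: none (0 points).
  x = 17: rhs = 8, matching y values: 10, 13 (2 points).
  x = 18: rhs = 4, matching y values: 2, 21 (2 points).
  x = 19: rhs = 16, matching y values: 4, 19 (2 points).
  x = 20: rhs = 4, matching y values: 2, 21 (2 points).
  x = 21: rhs = 20, matching y values: none (0 points).
  x = 22: rhs = 1, matching y values: 1, 22 (2 points).
Total affine count: 24.
Full point count |E(F_23)| = 24 + 1 = 25.
Hasse bound: |25 − (23+1)| = |1| = 1 ≤ 2√23 ≈ 9.5917 ✓.


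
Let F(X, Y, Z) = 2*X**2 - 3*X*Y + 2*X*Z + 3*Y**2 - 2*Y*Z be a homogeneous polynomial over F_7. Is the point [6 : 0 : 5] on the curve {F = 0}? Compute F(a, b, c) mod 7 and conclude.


F(6,0,5) ≡ 6 (mod 7); P is NOT on the curve.

Evaluate F(6, 0, 5) term-by-term (mod 7).
  2*X**2 ↦ 2·36·1·1 = 72
  -3*X*Y ↦ -3·6·0·1 = 0
  2*X*Z ↦ 2·6·1·5 = 60
  3*Y**2 ↦ 3·1·0·1 = 0
  -2*Y*Z ↦ -2·1·0·5 = 0
Sum: F(6, 0, 5) = (72) + (0) + (60) + (0) + (0) = 132.
Reducing mod 7: 132 ≡ 6 (mod 7).
Since F(a, b, c) ≡ 6 ≠ 0 (mod 7), P does NOT lie on the curve.


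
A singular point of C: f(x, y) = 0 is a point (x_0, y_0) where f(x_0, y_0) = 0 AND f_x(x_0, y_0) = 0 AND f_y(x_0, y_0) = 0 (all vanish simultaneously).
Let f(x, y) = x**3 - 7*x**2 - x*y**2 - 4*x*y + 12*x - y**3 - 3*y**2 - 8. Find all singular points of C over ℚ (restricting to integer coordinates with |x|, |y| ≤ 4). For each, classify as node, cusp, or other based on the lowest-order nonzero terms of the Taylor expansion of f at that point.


Singular points: {(2, -2)}; classification: node.

Compute partial derivatives:
  f_x = 3*x**2 - 14*x - y**2 - 4*y + 12.
  f_y = -2*x*y - 4*x - 3*y**2 - 6*y.
Scan x_0 ∈ {−4, ..., 4}. For each x_0, f_y(x_0, y) is a polynomial in y; find its integer roots y ∈ {−4, ..., 4}, then test f_x and f at those candidates.
  x = -4: f_y(-4, y) = -3*y**2 + 2*y + 16; vanishes at y ∈ {-2}. (-4, -2): f_x = 120 ≠ 0.
  x = -3: f_y(-3, y) = 12 - 3*y**2; vanishes at y ∈ {-2, 2}. (-3, -2): f_x = 85 ≠ 0; (-3, 2): f_x = 69 ≠ 0.
  x = -2: f_y(-2, y) = -3*y**2 - 2*y + 8; vanishes at y ∈ {-2}. (-2, -2): f_x = 56 ≠ 0.
  x = -1: f_y(-1, y) = -3*y**2 - 4*y + 4; vanishes at y ∈ {-2}. (-1, -2): f_x = 33 ≠ 0.
  x = 0: f_y(0, y) = -3*y**2 - 6*y; vanishes at y ∈ {-2, 0}. (0, -2): f_x = 16 ≠ 0; (0, 0): f_x = 12 ≠ 0.
  x = 1: f_y(1, y) = -3*y**2 - 8*y - 4; vanishes at y ∈ {-2}. (1, -2): f_x = 5 ≠ 0.
  x = 2: f_y(2, y) = -3*y**2 - 10*y - 8; vanishes at y ∈ {-2}. (2, -2): f_x = 0, f = 0 — SINGULAR.
  x = 3: f_y(3, y) = -3*y**2 - 12*y - 12; vanishes at y ∈ {-2}. (3, -2): f_x = 1 ≠ 0.
  x = 4: f_y(4, y) = -3*y**2 - 14*y - 16; vanishes at y ∈ {-2}. (4, -2): f_x = 8 ≠ 0.
Only singular point on the grid: (2, -2).
Classify: substitute x = 2 + u, y = -2 + v and expand: f = u**3 - u**2 - u*v**2 - v**3 + v**2.
No constant or linear terms (consistent with a singular point). Quadratic part: -u**2 + v**2. Cubic part: u**3 - u*v**2 - v**3.
The quadratic part v**2 - u**2 = (v − u)(v + u) splits into two distinct linear factors, so there are two distinct tangent lines y − -2 = ±(x − 2) — this is a node (ordinary double point).
Classification: node.


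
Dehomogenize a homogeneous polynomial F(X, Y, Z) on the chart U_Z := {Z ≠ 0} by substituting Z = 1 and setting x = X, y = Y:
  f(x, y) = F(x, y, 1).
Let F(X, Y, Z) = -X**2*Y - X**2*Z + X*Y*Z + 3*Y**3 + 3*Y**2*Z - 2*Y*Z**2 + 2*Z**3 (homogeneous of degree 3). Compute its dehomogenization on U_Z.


f(x, y) = -x**2*y - x**2 + x*y + 3*y**3 + 3*y**2 - 2*y + 2

On U_Z we set Z = 1. Each monomial c·X^i·Y^j·Z^k in F becomes c·x^i·y^j·1^k = c·x^i·y^j.
Substituting Z = 1: F(X, Y, 1) = -x**2*y - x**2 + x*y + 3*y**3 + 3*y**2 - 2*y + 2.
Note: deg(f) ≤ deg(F) = 3; strict inequality happens when F is divisible by Z (lost terms).


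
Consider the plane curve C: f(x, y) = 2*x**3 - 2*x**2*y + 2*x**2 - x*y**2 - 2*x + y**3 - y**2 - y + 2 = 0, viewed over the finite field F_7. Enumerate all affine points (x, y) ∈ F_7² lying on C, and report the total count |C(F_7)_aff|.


Affine F_7-points: {(1, 1), (2, 2), (4, 0), (5, 3), (5, 4), (5, 6), (6, 4)}; count = 7.

For each of the 49 pairs (x, y) ∈ F_7², evaluate f(x, y) mod 7. Record the zeros.
  x = 0: [0↦2, 1↦1, 2↦4, 3↦3, 4↦4, 5↦6, 6↦1]  zeros at y ∈ ∅
  x = 1: [0↦4, 1↦0, 2↦5, 3↦4, 4↦3, 5↦1, 6↦4]  zeros at y ∈ {1}
  x = 2: [0↦1, 1↦4, 2↦0, 3↦2, 4↦2, 5↦6, 6↦6]  zeros at y ∈ {2}
  x = 3: [0↦5, 1↦4, 2↦1, 3↦2, 4↦6, 5↦5, 6↦5]  zeros at y ∈ ∅
  x = 4: [0↦0, 1↦5, 2↦6, 3↦2, 4↦6, 5↦3, 6↦6]  zeros at y ∈ {0}
  x = 5: [0↦5, 1↦5, 2↦6, 3↦0, 4↦0, 5↦5, 6↦0]  zeros at y ∈ {3, 4, 6}
  x = 6: [0↦4, 1↦2, 2↦6, 3↦1, 4↦0, 5↦2, 6↦6]  zeros at y ∈ {4}
Collecting zeros: affine points = {(1, 1), (2, 2), (4, 0), (5, 3), (5, 4), (5, 6), (6, 4)}.
Total count |C(F_7)_aff| = 7.


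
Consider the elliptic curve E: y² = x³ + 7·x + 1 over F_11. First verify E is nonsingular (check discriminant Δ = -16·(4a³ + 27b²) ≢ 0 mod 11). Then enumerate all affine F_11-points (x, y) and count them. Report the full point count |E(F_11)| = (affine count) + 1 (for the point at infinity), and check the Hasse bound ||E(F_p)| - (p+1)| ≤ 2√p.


Affine points = {(0, 1), (0, 10), (1, 3), (1, 8), (2, 1), (2, 10), (3, 4), (3, 7), (4, 4), (4, 7), (9, 1), (9, 10), (10, 2), (10, 9)}; affine count = 14; |E(F_11)| = 15.

Discriminant check: Δ ∝ 4a³ + 27b² = 4·7³ + 27·1² = 4·343 + 27·1 ≡ 2 (mod 11). Nonzero ⇒ E is nonsingular.
For each x ∈ F_11, compute rhs = x³ + 7·x + 1 mod 11, then count y ∈ F_11 with y² ≡ rhs.
  x = 0: rhs = 1, matching y values: 1, 10 (2 points).
  x = 1: rhs = 9, matching y values: 3, 8 (2 points).
  x = 2: rhs = 1, matching y values: 1, 10 (2 points).
  x = 3: rhs = 5, matching y values: 4, 7 (2 points).
  x = 4: rhs = 5, matching y values: 4, 7 (2 points).
  x = 5: rhs = 7, matching y values: none (0 points).
  x = 6: rhs = 6, matching y values: none (0 points).
  x = 7: rhs = 8, matching y values: none (0 points).
  x = 8: rhs = 8, matching y values: none (0 points).
  x = 9: rhs = 1, matching y values: 1, 10 (2 points).
  x = 10: rhs = 4, matching y values: 2, 9 (2 points).
Total affine count: 14.
Full point count |E(F_11)| = 14 + 1 = 15.
Hasse bound: |15 − (11+1)| = |3| = 3 ≤ 2√11 ≈ 6.6332 ✓.


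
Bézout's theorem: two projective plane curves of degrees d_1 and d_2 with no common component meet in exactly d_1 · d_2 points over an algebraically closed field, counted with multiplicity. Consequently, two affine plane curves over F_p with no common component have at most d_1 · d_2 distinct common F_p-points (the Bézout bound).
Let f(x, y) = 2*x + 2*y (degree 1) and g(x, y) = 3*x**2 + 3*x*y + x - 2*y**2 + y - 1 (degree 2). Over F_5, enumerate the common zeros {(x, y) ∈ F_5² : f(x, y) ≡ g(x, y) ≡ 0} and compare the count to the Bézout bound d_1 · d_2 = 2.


Common zeros: ∅; count = 0; Bézout bound = 2.

deg(f) = 1, deg(g) = 2, so Bézout bound = 2.
Scan x ∈ F_5. For each x, list the y ∈ F_5 with f(x, y) ≡ 0 and those with g(x, y) ≡ 0 (mod 5); the common zeros in that column are the intersection.
  x = 0: f ≡ 0 at y ∈ {0}; g ≡ 0 at y ∈ ∅; common: ∅.
  x = 1: f ≡ 0 at y ∈ {4}; g ≡ 0 at y ∈ {1}; common: ∅.
  x = 2: f ≡ 0 at y ∈ {3}; g ≡ 0 at y ∈ ∅; common: ∅.
  x = 3: f ≡ 0 at y ∈ {2}; g ≡ 0 at y ∈ ∅; common: ∅.
  x = 4: f ≡ 0 at y ∈ {1}; g ≡ 0 at y ∈ ∅; common: ∅.
Collecting: common zeros = ∅, so the count is 0.
Comparison with the Bézout bound: 0 ≤ 2 = deg(f)·deg(g), as expected for curves with no common component (the affine F_5-count falls short of the bound because intersections may lie at infinity, over extension fields, or carry multiplicity).


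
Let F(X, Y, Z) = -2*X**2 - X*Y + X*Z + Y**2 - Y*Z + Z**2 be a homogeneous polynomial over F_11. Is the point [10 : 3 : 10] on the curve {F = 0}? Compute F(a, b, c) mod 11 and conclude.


F(10,3,10) ≡ 4 (mod 11); P is NOT on the curve.

Evaluate F(10, 3, 10) term-by-term (mod 11).
  -2*X**2 ↦ -2·100·1·1 = -200
  -X*Y ↦ -1·10·3·1 = -30
  X*Z ↦ 1·10·1·10 = 100
  Y**2 ↦ 1·1·9·1 = 9
  -Y*Z ↦ -1·1·3·10 = -30
  Z**2 ↦ 1·1·1·100 = 100
Sum: F(10, 3, 10) = (-200) + (-30) + (100) + (9) + (-30) + (100) = -51.
Reducing mod 11: -51 ≡ 4 (mod 11).
Since F(a, b, c) ≡ 4 ≠ 0 (mod 11), P does NOT lie on the curve.


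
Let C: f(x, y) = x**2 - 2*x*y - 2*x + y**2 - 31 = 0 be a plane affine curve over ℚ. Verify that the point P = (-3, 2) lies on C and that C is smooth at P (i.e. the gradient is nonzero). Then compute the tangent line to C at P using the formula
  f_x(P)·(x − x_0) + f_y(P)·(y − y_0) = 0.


Tangent line at P: -12*x + 10*y - 56 = 0.

Step 1: f(-3, 2) = 0, so P lies on C.
Step 2: partial derivatives
  f_x(x, y) = 2*x - 2*y - 2, f_y(x, y) = -2*x + 2*y.
  f_x(P) = -12, f_y(P) = 10 (gradient nonzero, so P is smooth).
Step 3: tangent line at P: -12·(x − -3) + 10·(y − 2) = 0.
Expanding: -12*x + 10*y - 56 = 0.


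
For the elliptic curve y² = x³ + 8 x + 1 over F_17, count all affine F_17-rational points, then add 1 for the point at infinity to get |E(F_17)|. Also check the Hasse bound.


Affine points = {(0, 1), (0, 16), (2, 5), (2, 12), (3, 1), (3, 16), (5, 8), (5, 9), (7, 3), (7, 14), (8, 4), (8, 13), (11, 3), (11, 14), (14, 1), (14, 16), (16, 3), (16, 14)}; affine count = 18; |E(F_17)| = 19.

Discriminant check: Δ ∝ 4a³ + 27b² = 4·8³ + 27·1² = 4·512 + 27·1 ≡ 1 (mod 17). Nonzero ⇒ E is nonsingular.
For each x ∈ F_17, compute rhs = x³ + 8·x + 1 mod 17, then count y ∈ F_17 with y² ≡ rhs.
  x = 0: rhs = 1, matching y values: 1, 16 (2 points).
  x = 1: rhs = 10, matching y values: none (0 points).
  x = 2: rhs = 8, matching y values: 5, 12 (2 points).
  x = 3: rhs = 1, matching y values: 1, 16 (2 points).
  x = 4: rhs = 12, matching y values: none (0 points).
  x = 5: rhs = 13, matching y values: 8, 9 (2 points).
  x = 6: rhs = 10, matching y values: none (0 points).
  x = 7: rhs = 9, matching y values: 3, 14 (2 points).
  x = 8: rhs = 16, matching y values: 4, 13 (2 points).
  x = 9: rhs = 3, matching y values: none (0 points).
  x = 10: rhs = 10, matching y values: none (0 points).
  x = 11: rhs = 9, matching y values: 3, 14 (2 points).
  x = 12: rhs = 6, matching y values: none (0 points).
  x = 13: rhs = 7, matching y values: none (0 points).
  x = 14: rhs = 1, matching y values: 1, 16 (2 points).
  x = 15: rhs = 11, matching y values: none (0 points).
  x = 16: rhs = 9, matching y values: 3, 14 (2 points).
Total affine count: 18.
Full point count |E(F_17)| = 18 + 1 = 19.
Hasse bound: |19 − (17+1)| = |1| = 1 ≤ 2√17 ≈ 8.2462 ✓.


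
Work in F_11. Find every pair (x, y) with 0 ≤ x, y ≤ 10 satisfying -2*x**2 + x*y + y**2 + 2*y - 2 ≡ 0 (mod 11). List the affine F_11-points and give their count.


Affine F_11-points: {(0, 4), (0, 5), (1, 1), (1, 7), (2, 3), (2, 4), (5, 1), (5, 3), (8, 5), (8, 7)}; count = 10.

For each of the 121 pairs (x, y) ∈ F_11², evaluate f(x, y) mod 11. Record the zeros.
  x = 0: [0↦9, 1↦1, 2↦6, 3↦2, 4↦0, 5↦0, 6↦2, 7↦6, 8↦1, 9↦9, 10↦8]  zeros at y ∈ {4, 5}
  x = 1: [0↦7, 1↦0, 2↦6, 3↦3, 4↦2, 5↦3, 6↦6, 7↦0, 8↦7, 9↦5, 10↦5]  zeros at y ∈ {1, 7}
  x = 2: [0↦1, 1↦6, 2↦2, 3↦0, 4↦0, 5↦2, 6↦6, 7↦1, 8↦9, 9↦8, 10↦9]  zeros at y ∈ {3, 4}
  x = 3: [0↦2, 1↦8, 2↦5, 3↦4, 4↦5, 5↦8, 6↦2, 7↦9, 8↦7, 9↦7, 10↦9]  zeros at y ∈ ∅
  x = 4: [0↦10, 1↦6, 2↦4, 3↦4, 4↦6, 5↦10, 6↦5, 7↦2, 8↦1, 9↦2, 10↦5]  zeros at y ∈ ∅
  x = 5: [0↦3, 1↦0, 2↦10, 3↦0, 4↦3, 5↦8, 6↦4, 7↦2, 8↦2, 9↦4, 10↦8]  zeros at y ∈ {1, 3}
  x = 6: [0↦3, 1↦1, 2↦1, 3↦3, 4↦7, 5↦2, 6↦10, 7↦9, 8↦10, 9↦2, 10↦7]  zeros at y ∈ ∅
  x = 7: [0↦10, 1↦9, 2↦10, 3↦2, 4↦7, 5↦3, 6↦1, 7↦1, 8↦3, 9↦7, 10↦2]  zeros at y ∈ ∅
  x = 8: [0↦2, 1↦2, 2↦4, 3↦8, 4↦3, 5↦0, 6↦10, 7↦0, 8↦3, 9↦8, 10↦4]  zeros at y ∈ {5, 7}
  x = 9: [0↦1, 1↦2, 2↦5, 3↦10, 4↦6, 5↦4, 6↦4, 7↦6, 8↦10, 9↦5, 10↦2]  zeros at y ∈ ∅
  x = 10: [0↦7, 1↦9, 2↦2, 3↦8, 4↦5, 5↦4, 6↦5, 7↦8, 8↦2, 9↦9, 10↦7]  zeros at y ∈ ∅
Collecting zeros: affine points = {(0, 4), (0, 5), (1, 1), (1, 7), (2, 3), (2, 4), (5, 1), (5, 3), (8, 5), (8, 7)}.
Total count |C(F_11)_aff| = 10.


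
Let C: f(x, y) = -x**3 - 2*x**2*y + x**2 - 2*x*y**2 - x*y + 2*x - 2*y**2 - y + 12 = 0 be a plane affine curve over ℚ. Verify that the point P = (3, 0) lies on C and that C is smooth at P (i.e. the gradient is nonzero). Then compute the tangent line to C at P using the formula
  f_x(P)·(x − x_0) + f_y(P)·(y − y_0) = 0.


Tangent line at P: -19*x - 22*y + 57 = 0.

Step 1: f(3, 0) = 0, so P lies on C.
Step 2: partial derivatives
  f_x(x, y) = -3*x**2 - 4*x*y + 2*x - 2*y**2 - y + 2, f_y(x, y) = -2*x**2 - 4*x*y - x - 4*y - 1.
  f_x(P) = -19, f_y(P) = -22 (gradient nonzero, so P is smooth).
Step 3: tangent line at P: -19·(x − 3) + -22·(y − 0) = 0.
Expanding: -19*x - 22*y + 57 = 0.


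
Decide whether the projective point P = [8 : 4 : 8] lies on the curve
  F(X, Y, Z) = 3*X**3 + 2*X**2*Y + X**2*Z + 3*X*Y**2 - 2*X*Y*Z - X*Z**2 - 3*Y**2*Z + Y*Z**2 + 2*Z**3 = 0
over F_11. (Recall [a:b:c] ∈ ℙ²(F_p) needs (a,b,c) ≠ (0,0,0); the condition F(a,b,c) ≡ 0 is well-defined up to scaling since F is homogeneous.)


F(8,4,8) ≡ 0 (mod 11); P is on the curve.

Evaluate F(8, 4, 8) term-by-term (mod 11).
  3*X**3 ↦ 3·512·1·1 = 1536
  2*X**2*Y ↦ 2·64·4·1 = 512
  X**2*Z ↦ 1·64·1·8 = 512
  3*X*Y**2 ↦ 3·8·16·1 = 384
  -2*X*Y*Z ↦ -2·8·4·8 = -512
  -X*Z**2 ↦ -1·8·1·64 = -512
  -3*Y**2*Z ↦ -3·1·16·8 = -384
  Y*Z**2 ↦ 1·1·4·64 = 256
  2*Z**3 ↦ 2·1·1·512 = 1024
Sum: F(8, 4, 8) = (1536) + (512) + (512) + (384) + (-512) + (-512) + (-384) + (256) + (1024) = 2816.
Reducing mod 11: 2816 ≡ 0 (mod 11).
Since F(a, b, c) ≡ 0 (mod 11), P lies on the curve.


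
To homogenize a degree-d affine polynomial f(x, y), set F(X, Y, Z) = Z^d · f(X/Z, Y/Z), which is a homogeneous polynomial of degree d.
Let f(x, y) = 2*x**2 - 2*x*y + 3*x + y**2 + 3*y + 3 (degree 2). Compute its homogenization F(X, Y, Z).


F(X, Y, Z) = 2*X**2 - 2*X*Y + 3*X*Z + Y**2 + 3*Y*Z + 3*Z**2

deg(f) = 2.
Substitute x = X/Z, y = Y/Z into f, then multiply by Z^2.
  monomial 2·x^2·y^0 ↦ 2·X^2·Y^0·Z^0.
  monomial -2·x^1·y^1 ↦ -2·X^1·Y^1·Z^0.
  monomial 3·x^1·y^0 ↦ 3·X^1·Y^0·Z^1.
  monomial 1·x^0·y^2 ↦ 1·X^0·Y^2·Z^0.
  monomial 3·x^0·y^1 ↦ 3·X^0·Y^1·Z^1.
  monomial 3·x^0·y^0 ↦ 3·X^0·Y^0·Z^2.
Collecting: F(X, Y, Z) = 2*X**2 - 2*X*Y + 3*X*Z + Y**2 + 3*Y*Z + 3*Z**2.


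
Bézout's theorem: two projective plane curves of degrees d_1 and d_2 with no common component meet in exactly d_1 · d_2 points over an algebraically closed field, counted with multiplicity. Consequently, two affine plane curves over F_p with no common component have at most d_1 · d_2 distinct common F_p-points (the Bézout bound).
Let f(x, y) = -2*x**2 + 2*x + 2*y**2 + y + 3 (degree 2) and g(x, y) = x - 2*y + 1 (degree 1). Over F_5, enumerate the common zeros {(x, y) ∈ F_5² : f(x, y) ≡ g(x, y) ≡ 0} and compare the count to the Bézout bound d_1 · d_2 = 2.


Common zeros: {(2, 4)}; count = 1; Bézout bound = 2.

deg(f) = 2, deg(g) = 1, so Bézout bound = 2.
Scan x ∈ F_5. For each x, list the y ∈ F_5 with f(x, y) ≡ 0 and those with g(x, y) ≡ 0 (mod 5); the common zeros in that column are the intersection.
  x = 0: f ≡ 0 at y ∈ ∅; g ≡ 0 at y ∈ {3}; common: ∅.
  x = 1: f ≡ 0 at y ∈ ∅; g ≡ 0 at y ∈ {1}; common: ∅.
  x = 2: f ≡ 0 at y ∈ {3, 4}; g ≡ 0 at y ∈ {4}; common: {4}.
  x = 3: f ≡ 0 at y ∈ ∅; g ≡ 0 at y ∈ {2}; common: ∅.
  x = 4: f ≡ 0 at y ∈ {3, 4}; g ≡ 0 at y ∈ {0}; common: ∅.
Collecting: common zeros = {(2, 4)}, so the count is 1.
Comparison with the Bézout bound: 1 ≤ 2 = deg(f)·deg(g), as expected for curves with no common component (the affine F_5-count falls short of the bound because intersections may lie at infinity, over extension fields, or carry multiplicity).
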